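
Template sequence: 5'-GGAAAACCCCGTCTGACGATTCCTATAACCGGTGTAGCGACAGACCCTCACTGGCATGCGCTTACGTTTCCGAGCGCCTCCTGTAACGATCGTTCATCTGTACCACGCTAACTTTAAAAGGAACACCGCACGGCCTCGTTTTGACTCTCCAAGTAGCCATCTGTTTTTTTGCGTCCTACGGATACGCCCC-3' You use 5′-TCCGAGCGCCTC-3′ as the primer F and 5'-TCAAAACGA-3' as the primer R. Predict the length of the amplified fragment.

76 bp

Forward primer TCCGAGCGCCTC is found on the top strand at positions 69–80.
Reverse complement of the reverse primer: TCGTTTTGA. This occurs on the top strand at positions 136–144.
Product length = (reverse-primer end) − (forward-primer start) + 1 = 144 − 69 + 1 = 76 bp.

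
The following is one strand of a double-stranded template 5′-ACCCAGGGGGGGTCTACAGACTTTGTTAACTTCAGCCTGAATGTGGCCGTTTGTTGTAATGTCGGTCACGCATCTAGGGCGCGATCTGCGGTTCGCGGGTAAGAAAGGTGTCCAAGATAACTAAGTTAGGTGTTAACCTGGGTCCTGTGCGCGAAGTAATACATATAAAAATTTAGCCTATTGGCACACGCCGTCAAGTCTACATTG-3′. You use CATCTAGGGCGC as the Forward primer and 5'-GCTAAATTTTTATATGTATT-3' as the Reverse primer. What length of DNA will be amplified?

Scanning the template, CATCTAGGGCGC occurs at positions 71–82; this primer anneals to the bottom strand there with its 3' end pointing downstream.
The reverse primer's reverse complement is AATACATATAAAAATTTAGC, which matches the template at positions 158–177.
The product runs from position 71 to position 177, so its length is 177 − 71 + 1 = 107 bp.

107 bp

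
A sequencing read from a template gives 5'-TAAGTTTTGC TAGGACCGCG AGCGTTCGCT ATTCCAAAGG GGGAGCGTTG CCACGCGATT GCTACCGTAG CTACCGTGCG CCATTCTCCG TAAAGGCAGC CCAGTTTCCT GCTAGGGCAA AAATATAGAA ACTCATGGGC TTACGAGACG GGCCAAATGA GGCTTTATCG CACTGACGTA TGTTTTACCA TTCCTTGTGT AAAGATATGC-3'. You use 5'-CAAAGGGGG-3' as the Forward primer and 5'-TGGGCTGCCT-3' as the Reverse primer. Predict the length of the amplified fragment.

69 bp

Forward primer CAAAGGGGG is found on the top strand at positions 35–43.
The reverse primer's reverse complement is AGGCAGCCCA, which matches the template at positions 94–103.
The product runs from position 35 to position 103, so its length is 103 − 35 + 1 = 69 bp.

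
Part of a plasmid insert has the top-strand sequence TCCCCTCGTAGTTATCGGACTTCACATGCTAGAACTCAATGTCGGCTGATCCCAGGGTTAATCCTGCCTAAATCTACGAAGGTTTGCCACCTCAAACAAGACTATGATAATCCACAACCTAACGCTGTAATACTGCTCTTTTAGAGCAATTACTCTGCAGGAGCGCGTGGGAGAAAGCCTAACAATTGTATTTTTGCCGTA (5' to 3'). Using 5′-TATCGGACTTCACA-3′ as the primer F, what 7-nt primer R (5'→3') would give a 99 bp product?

The forward primer binds at positions 13–26, so a 99 bp product ends at position 13 + 99 − 1 = 111.
The reverse primer anneals to the top strand over positions 105–111, i.e. to TGATAAT.
Its sequence written 5'→3' is the reverse complement: ATTATCA.

5'-ATTATCA-3'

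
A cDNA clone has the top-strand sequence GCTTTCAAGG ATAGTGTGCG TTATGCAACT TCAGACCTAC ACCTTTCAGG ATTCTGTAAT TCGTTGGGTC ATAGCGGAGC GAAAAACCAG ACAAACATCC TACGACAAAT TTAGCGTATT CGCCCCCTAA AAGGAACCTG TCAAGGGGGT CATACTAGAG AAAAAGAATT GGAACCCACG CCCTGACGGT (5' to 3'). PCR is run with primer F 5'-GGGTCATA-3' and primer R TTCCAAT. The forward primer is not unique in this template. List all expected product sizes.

109 bp, 28 bp

The forward primer GGGTCATA matches the top strand at positions 66–73, 147–154.
The reverse primer's reverse complement is ATTGGAA, matching at positions 168–174.
Each forward site pairs with the reverse site to give a product ending at position 174: sizes 109, 28 bp.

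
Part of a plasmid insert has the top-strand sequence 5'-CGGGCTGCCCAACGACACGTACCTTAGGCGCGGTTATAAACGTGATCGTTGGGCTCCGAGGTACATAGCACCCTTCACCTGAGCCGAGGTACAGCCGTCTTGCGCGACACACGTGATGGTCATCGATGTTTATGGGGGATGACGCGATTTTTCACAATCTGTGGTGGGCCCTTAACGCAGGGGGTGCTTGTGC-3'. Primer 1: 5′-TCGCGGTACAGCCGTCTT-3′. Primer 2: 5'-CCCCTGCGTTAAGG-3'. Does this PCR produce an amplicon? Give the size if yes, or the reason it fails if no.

Primer 1 (TCGCGGTACAGCCGTCTT) does not match the top strand, and its reverse complement AAGACGGCTGTACCGCGA does not match either.
With no annealing site for primer 1, no amplification occurs.

No product — primer 1 has no binding site in the template.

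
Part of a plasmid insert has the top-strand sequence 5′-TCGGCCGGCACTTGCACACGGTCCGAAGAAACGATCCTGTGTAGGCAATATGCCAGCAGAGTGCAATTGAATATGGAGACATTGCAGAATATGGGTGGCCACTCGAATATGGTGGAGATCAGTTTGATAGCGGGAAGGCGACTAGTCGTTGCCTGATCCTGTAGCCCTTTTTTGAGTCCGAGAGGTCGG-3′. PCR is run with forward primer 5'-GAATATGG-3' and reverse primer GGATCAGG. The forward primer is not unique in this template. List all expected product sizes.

The forward primer GAATATGG matches the top strand at positions 69–76, 87–94, 105–112.
The reverse primer's reverse complement is CCTGATCC, matching at positions 152–159.
Each forward site pairs with the reverse site to give a product ending at position 159: sizes 91, 73, 55 bp.

91 bp, 73 bp, 55 bp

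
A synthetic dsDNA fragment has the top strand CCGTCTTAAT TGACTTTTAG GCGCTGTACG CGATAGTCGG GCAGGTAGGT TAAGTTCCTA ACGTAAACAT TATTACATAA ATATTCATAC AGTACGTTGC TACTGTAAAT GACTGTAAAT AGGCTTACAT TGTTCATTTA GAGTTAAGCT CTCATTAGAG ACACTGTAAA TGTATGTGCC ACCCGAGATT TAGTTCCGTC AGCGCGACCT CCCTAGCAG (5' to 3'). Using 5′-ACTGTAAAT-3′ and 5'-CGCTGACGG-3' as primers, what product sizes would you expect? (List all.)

The forward primer ACTGTAAAT matches the top strand at positions 102–110, 112–120, 163–171.
The reverse primer's reverse complement is CCGTCAGCG, matching at positions 196–204.
Each forward site pairs with the reverse site to give a product ending at position 204: sizes 103, 93, 42 bp.

103 bp, 93 bp, 42 bp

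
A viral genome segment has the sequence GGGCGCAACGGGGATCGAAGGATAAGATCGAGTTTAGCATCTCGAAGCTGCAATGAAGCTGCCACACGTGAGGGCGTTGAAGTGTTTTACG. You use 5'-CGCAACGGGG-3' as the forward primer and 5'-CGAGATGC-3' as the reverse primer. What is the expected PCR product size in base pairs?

41 bp

Forward primer CGCAACGGGG is found on the top strand at positions 4–13.
Taking the reverse complement of CGAGATGC gives GCATCTCG, found at positions 37–44 on the template; the primer anneals here to the top strand with its 3' end pointing upstream.
The product runs from position 4 to position 44, so its length is 44 − 4 + 1 = 41 bp.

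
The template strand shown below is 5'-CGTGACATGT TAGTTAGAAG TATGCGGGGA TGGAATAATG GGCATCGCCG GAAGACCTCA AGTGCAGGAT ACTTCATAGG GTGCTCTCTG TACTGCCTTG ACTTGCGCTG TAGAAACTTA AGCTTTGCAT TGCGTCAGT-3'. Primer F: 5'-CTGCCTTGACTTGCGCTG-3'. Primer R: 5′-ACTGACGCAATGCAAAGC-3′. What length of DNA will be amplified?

The forward primer matches the template at positions 93–110.
Reverse complement of the reverse primer: GCTTTGCATTGCGTCAGT. This occurs on the top strand at positions 122–139.
Product length = (reverse-primer end) − (forward-primer start) + 1 = 139 − 93 + 1 = 47 bp.

47 bp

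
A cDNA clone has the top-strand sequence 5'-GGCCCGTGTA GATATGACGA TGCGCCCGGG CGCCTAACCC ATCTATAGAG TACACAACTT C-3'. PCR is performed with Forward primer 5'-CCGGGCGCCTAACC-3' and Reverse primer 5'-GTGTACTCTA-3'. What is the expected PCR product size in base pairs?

30 bp

Scanning the template, CCGGGCGCCTAACC occurs at positions 26–39; this primer anneals to the bottom strand there with its 3' end pointing downstream.
Taking the reverse complement of GTGTACTCTA gives TAGAGTACAC, found at positions 46–55 on the template; the primer anneals here to the top strand with its 3' end pointing upstream.
Amplicon spans positions 26–55: 30 bp.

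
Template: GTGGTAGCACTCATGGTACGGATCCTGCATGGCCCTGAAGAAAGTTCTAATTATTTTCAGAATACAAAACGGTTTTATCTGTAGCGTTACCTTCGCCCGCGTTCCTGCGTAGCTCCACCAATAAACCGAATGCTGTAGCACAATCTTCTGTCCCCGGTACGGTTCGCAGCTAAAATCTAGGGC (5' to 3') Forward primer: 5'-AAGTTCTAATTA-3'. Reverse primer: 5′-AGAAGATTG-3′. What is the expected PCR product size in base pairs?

108 bp

Forward primer AAGTTCTAATTA is found on the top strand at positions 42–53.
The reverse primer's reverse complement is CAATCTTCT, which matches the template at positions 141–149.
The product runs from position 42 to position 149, so its length is 149 − 42 + 1 = 108 bp.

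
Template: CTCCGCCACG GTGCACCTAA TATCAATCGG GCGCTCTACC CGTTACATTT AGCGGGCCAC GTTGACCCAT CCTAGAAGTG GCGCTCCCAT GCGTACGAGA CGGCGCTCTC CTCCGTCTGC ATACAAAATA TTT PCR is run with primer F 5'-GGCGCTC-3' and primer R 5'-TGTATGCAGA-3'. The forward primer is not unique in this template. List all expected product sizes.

96 bp, 46 bp, 24 bp

The forward primer GGCGCTC matches the top strand at positions 30–36, 80–86, 102–108.
The reverse primer's reverse complement is TCTGCATACA, matching at positions 116–125.
Each forward site pairs with the reverse site to give a product ending at position 125: sizes 96, 46, 24 bp.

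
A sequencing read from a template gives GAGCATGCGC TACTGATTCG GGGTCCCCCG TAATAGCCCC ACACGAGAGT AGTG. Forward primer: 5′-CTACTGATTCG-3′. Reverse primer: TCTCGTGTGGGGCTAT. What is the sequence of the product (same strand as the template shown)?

5'-CTACTGATTCGGGGTCCCCCGTAATAGCCCCACACGAGA-3'

The forward primer matches the template at positions 10–20.
Reverse complement of the reverse primer: ATAGCCCCACACGAGA. This occurs on the top strand at positions 33–48.
The product is the template from position 10 through 48 (39 bp).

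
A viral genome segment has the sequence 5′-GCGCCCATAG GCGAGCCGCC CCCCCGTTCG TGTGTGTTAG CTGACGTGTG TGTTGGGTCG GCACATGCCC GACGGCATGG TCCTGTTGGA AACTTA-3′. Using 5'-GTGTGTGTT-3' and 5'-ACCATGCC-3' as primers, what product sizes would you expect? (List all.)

52 bp, 36 bp

The forward primer GTGTGTGTT matches the top strand at positions 30–38, 46–54.
The reverse primer's reverse complement is GGCATGGT, matching at positions 74–81.
Each forward site pairs with the reverse site to give a product ending at position 81: sizes 52, 36 bp.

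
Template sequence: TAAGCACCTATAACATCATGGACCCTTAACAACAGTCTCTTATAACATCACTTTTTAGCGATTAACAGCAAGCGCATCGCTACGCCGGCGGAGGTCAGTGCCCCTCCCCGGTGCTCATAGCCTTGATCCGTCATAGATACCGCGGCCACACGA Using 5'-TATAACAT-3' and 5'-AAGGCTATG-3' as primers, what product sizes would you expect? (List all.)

The forward primer TATAACAT matches the top strand at positions 9–16, 41–48.
The reverse primer's reverse complement is CATAGCCTT, matching at positions 116–124.
Each forward site pairs with the reverse site to give a product ending at position 124: sizes 116, 84 bp.

116 bp, 84 bp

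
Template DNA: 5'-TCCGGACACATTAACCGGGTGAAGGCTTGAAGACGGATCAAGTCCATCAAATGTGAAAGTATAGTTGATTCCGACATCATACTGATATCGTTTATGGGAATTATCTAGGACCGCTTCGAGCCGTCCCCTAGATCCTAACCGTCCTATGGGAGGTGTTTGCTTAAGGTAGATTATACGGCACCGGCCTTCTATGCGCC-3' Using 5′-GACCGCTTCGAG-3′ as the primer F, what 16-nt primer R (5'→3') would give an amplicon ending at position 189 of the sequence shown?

The forward primer binds at positions 109–120; the product's 3' end on the top strand is position 189.
The reverse primer anneals to the top strand over positions 174–189, i.e. to TACGGCACCGGCCTTC.
Its sequence written 5'→3' is the reverse complement: GAAGGCCGGTGCCGTA.

5'-GAAGGCCGGTGCCGTA-3'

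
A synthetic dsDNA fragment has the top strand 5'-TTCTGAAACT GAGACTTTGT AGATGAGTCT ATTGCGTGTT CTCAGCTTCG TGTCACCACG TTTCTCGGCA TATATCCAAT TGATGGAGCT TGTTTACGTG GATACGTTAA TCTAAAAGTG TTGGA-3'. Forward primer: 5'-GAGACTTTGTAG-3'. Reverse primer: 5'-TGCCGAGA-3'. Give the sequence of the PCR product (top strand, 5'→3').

5'-GAGACTTTGTAGATGAGTCTATTGCGTGTTCTCAGCTTCGTGTCACCACGTTTCTCGGCA-3'

The forward primer matches the template at positions 11–22.
Taking the reverse complement of TGCCGAGA gives TCTCGGCA, found at positions 63–70 on the template; the primer anneals here to the top strand with its 3' end pointing upstream.
The product is the template from position 11 through 70 (60 bp).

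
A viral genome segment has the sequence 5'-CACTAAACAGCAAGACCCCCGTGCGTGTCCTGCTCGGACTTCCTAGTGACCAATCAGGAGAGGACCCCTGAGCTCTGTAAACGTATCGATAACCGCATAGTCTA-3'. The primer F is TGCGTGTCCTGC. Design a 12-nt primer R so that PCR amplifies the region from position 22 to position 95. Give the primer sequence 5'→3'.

5'-CGGTTATCGATA-3'

The product's 3' end on the top strand is position 95.
The reverse primer anneals to the top strand over positions 84–95, i.e. to TATCGATAACCG.
Its sequence written 5'→3' is the reverse complement: CGGTTATCGATA.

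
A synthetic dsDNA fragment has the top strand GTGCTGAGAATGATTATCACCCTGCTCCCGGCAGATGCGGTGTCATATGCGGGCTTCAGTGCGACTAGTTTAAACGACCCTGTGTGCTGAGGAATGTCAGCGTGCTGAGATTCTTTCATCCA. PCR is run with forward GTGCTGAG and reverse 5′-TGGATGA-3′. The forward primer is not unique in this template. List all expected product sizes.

The forward primer GTGCTGAG matches the top strand at positions 1–8, 84–91, 102–109.
The reverse primer's reverse complement is TCATCCA, matching at positions 116–122.
Each forward site pairs with the reverse site to give a product ending at position 122: sizes 122, 39, 21 bp.

122 bp, 39 bp, 21 bp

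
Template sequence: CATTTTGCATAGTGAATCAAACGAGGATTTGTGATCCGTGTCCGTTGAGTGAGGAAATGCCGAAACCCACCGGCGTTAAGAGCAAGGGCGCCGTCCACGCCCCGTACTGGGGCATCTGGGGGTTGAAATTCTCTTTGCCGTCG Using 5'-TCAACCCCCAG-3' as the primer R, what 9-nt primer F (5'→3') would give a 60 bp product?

5'-CCACCGGCG-3'

The reverse primer's reverse complement CTGGGGGTTGA matches the template at positions 116–126, so the product ends at position 126.
A 60 bp product then starts at position 126 − 60 + 1 = 67.
The forward primer is identical to the top strand there: CCACCGGCG.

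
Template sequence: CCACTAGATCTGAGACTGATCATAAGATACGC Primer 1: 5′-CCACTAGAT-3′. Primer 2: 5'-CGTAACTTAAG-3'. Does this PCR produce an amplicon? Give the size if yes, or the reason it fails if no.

No product — primer 2 has no binding site in the template.

Primer 2 (CGTAACTTAAG) does not match the top strand, and its reverse complement CTTAAGTTACG does not match either.
With no annealing site for primer 2, no amplification occurs.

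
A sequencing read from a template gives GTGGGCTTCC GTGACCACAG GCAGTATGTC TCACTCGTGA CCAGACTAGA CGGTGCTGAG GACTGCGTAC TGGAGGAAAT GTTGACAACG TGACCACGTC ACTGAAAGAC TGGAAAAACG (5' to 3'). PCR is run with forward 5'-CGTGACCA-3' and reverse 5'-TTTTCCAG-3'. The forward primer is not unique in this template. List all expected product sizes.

108 bp, 82 bp, 29 bp

The forward primer CGTGACCA matches the top strand at positions 10–17, 36–43, 89–96.
The reverse primer's reverse complement is CTGGAAAA, matching at positions 110–117.
Each forward site pairs with the reverse site to give a product ending at position 117: sizes 108, 82, 29 bp.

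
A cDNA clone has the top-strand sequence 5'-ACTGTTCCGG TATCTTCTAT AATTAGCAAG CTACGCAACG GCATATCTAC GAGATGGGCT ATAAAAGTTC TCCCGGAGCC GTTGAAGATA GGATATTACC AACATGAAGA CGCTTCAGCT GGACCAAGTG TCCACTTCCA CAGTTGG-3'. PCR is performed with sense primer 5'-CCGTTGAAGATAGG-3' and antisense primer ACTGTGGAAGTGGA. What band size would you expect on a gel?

Scanning the template, CCGTTGAAGATAGG occurs at positions 79–92; this primer anneals to the bottom strand there with its 3' end pointing downstream.
Taking the reverse complement of ACTGTGGAAGTGGA gives TCCACTTCCACAGT, found at positions 131–144 on the template; the primer anneals here to the top strand with its 3' end pointing upstream.
The product runs from position 79 to position 144, so its length is 144 − 79 + 1 = 66 bp.

66 bp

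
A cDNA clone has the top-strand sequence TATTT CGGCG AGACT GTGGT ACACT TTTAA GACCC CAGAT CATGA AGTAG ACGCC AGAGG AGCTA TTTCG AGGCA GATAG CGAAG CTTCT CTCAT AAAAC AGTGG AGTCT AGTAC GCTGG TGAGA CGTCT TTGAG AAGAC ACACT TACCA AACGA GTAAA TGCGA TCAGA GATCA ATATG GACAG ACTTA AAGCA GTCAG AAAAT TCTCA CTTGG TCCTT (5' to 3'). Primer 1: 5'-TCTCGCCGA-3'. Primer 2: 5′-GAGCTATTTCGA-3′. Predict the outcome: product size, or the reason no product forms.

Primer 1 (TCTCGCCGA) has reverse complement TCGGCGAGA, which matches the top strand at positions 5–13; primer 1 anneals to the top strand there with its 3' end pointing upstream toward position 5.
Primer 2 (GAGCTATTTCGA) matches the top strand directly at positions 60–71; it anneals to the bottom strand with its 3' end pointing downstream toward position 71.
The 3' ends diverge (primer 1 extends toward position 1, primer 2 toward position 220), so the primers never converge on a shared product.

No product — the primers' 3' ends point away from each other.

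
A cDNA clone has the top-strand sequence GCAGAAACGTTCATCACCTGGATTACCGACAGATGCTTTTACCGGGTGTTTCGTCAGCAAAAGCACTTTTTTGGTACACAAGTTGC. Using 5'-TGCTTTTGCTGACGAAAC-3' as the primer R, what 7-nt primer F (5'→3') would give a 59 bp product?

5'-ACGTTCA-3'

The reverse primer's reverse complement GTTTCGTCAGCAAAAGCA matches the template at positions 48–65, so the product ends at position 65.
A 59 bp product then starts at position 65 − 59 + 1 = 7.
The forward primer is identical to the top strand there: ACGTTCA.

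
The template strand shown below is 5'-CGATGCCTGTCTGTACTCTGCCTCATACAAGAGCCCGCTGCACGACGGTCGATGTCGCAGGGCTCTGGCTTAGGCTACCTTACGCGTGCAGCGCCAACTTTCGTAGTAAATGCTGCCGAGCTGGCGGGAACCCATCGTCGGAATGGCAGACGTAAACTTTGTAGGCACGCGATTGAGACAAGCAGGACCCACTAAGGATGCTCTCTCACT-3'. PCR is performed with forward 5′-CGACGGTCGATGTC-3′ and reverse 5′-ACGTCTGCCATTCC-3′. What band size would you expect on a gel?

The forward primer matches the template at positions 43–56.
Reverse complement of the reverse primer: GGAATGGCAGACGT. This occurs on the top strand at positions 140–153.
Product length = (reverse-primer end) − (forward-primer start) + 1 = 153 − 43 + 1 = 111 bp.

111 bp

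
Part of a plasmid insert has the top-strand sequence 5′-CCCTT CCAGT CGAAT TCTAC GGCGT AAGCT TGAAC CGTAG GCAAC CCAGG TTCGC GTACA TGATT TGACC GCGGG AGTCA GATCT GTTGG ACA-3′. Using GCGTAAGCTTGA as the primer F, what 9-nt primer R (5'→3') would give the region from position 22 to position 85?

5'-AGATCTGAC-3'

The product's 3' end on the top strand is position 85.
The reverse primer anneals to the top strand over positions 77–85, i.e. to GTCAGATCT.
Its sequence written 5'→3' is the reverse complement: AGATCTGAC.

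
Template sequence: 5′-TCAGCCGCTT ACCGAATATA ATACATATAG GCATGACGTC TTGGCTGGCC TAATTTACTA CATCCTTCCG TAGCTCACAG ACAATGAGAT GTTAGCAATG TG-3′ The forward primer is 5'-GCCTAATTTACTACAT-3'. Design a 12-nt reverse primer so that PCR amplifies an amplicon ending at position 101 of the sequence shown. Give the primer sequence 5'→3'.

The forward primer binds at positions 48–63; the product's 3' end on the top strand is position 101.
The reverse primer anneals to the top strand over positions 90–101, i.e. to TGTTAGCAATGT.
Its sequence written 5'→3' is the reverse complement: ACATTGCTAACA.

5'-ACATTGCTAACA-3'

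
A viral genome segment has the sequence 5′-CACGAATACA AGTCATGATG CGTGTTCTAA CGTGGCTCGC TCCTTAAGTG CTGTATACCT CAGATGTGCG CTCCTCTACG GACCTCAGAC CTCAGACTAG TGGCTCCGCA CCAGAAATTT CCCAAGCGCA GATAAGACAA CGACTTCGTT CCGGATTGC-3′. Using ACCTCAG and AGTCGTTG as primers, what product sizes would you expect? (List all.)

The forward primer ACCTCAG matches the top strand at positions 57–63, 82–88, 89–95.
The reverse primer's reverse complement is CAACGACT, matching at positions 138–145.
Each forward site pairs with the reverse site to give a product ending at position 145: sizes 89, 64, 57 bp.

89 bp, 64 bp, 57 bp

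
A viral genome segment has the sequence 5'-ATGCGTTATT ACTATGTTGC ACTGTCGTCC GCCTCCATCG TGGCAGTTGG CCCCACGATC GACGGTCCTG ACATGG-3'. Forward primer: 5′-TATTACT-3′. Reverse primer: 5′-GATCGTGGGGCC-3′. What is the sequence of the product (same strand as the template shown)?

Forward primer TATTACT is found on the top strand at positions 7–13.
The reverse primer's reverse complement is GGCCCCACGATC, which matches the template at positions 49–60.
The product is the template from position 7 through 60 (54 bp).

5'-TATTACTATGTTGCACTGTCGTCCGCCTCCATCGTGGCAGTTGGCCCCACGATC-3'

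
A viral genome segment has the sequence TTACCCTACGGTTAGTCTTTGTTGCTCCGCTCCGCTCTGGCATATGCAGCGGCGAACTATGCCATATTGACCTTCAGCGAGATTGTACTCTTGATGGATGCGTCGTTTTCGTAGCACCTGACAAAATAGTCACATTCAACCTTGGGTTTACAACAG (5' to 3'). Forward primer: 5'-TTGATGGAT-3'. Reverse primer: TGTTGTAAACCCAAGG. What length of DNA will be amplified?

Scanning the template, TTGATGGAT occurs at positions 91–99; this primer anneals to the bottom strand there with its 3' end pointing downstream.
Reverse complement of the reverse primer: CCTTGGGTTTACAACA. This occurs on the top strand at positions 140–155.
Amplicon spans positions 91–155: 65 bp.

65 bp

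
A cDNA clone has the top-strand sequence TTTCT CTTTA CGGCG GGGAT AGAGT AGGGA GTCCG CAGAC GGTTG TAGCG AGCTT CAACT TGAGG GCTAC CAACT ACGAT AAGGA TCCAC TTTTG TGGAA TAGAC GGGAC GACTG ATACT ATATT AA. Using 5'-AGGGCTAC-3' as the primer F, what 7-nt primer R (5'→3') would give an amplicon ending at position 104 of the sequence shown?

The forward primer binds at positions 63–70; the product's 3' end on the top strand is position 104.
The reverse primer anneals to the top strand over positions 98–104, i.e. to GAATAGA.
Its sequence written 5'→3' is the reverse complement: TCTATTC.

5'-TCTATTC-3'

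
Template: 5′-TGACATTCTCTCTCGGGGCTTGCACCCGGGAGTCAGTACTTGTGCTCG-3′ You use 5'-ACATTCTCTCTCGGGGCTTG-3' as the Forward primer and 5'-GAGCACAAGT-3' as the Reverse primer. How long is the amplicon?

Scanning the template, ACATTCTCTCTCGGGGCTTG occurs at positions 3–22; this primer anneals to the bottom strand there with its 3' end pointing downstream.
Taking the reverse complement of GAGCACAAGT gives ACTTGTGCTC, found at positions 38–47 on the template; the primer anneals here to the top strand with its 3' end pointing upstream.
Amplicon spans positions 3–47: 45 bp.

45 bp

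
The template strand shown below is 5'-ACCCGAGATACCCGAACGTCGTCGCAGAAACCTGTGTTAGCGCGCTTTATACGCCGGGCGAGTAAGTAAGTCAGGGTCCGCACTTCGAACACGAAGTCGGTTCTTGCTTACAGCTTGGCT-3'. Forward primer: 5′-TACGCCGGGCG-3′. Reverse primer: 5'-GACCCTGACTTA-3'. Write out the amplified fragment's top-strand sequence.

5'-TACGCCGGGCGAGTAAGTAAGTCAGGGTC-3'

Scanning the template, TACGCCGGGCG occurs at positions 50–60; this primer anneals to the bottom strand there with its 3' end pointing downstream.
The reverse primer's reverse complement is TAAGTCAGGGTC, which matches the template at positions 67–78.
The product is the template from position 50 through 78 (29 bp).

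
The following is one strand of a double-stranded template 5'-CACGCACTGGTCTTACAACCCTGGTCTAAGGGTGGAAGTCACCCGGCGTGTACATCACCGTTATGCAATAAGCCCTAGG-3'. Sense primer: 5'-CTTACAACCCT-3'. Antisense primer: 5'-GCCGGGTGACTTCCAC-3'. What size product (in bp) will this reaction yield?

Scanning the template, CTTACAACCCT occurs at positions 12–22; this primer anneals to the bottom strand there with its 3' end pointing downstream.
Reverse complement of the reverse primer: GTGGAAGTCACCCGGC. This occurs on the top strand at positions 32–47.
Amplicon spans positions 12–47: 36 bp.

36 bp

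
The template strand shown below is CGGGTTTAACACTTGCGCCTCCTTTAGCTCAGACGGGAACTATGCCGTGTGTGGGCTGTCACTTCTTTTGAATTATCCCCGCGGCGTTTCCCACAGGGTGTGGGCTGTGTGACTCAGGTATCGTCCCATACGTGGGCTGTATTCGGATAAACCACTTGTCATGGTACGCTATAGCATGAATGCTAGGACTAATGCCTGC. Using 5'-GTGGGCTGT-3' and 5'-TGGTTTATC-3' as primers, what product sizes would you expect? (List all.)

The forward primer GTGGGCTGT matches the top strand at positions 51–59, 100–108, 132–140.
The reverse primer's reverse complement is GATAAACCA, matching at positions 146–154.
Each forward site pairs with the reverse site to give a product ending at position 154: sizes 104, 55, 23 bp.

104 bp, 55 bp, 23 bp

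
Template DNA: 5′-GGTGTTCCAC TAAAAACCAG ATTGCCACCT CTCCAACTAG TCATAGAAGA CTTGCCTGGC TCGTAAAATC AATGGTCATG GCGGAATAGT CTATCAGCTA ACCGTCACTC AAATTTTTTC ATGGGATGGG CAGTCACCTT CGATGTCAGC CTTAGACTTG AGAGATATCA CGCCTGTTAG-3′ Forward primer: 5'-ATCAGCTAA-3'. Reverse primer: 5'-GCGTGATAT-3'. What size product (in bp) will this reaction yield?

Scanning the template, ATCAGCTAA occurs at positions 93–101; this primer anneals to the bottom strand there with its 3' end pointing downstream.
Reverse complement of the reverse primer: ATATCACGC. This occurs on the top strand at positions 165–173.
Product length = (reverse-primer end) − (forward-primer start) + 1 = 173 − 93 + 1 = 81 bp.

81 bp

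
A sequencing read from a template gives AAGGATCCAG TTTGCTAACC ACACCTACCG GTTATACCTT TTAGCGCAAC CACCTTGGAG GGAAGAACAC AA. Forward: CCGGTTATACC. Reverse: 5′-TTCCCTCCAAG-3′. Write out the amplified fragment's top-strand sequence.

Forward primer CCGGTTATACC is found on the top strand at positions 28–38.
Taking the reverse complement of TTCCCTCCAAG gives CTTGGAGGGAA, found at positions 54–64 on the template; the primer anneals here to the top strand with its 3' end pointing upstream.
The product is the template from position 28 through 64 (37 bp).

5'-CCGGTTATACCTTTTAGCGCAACCACCTTGGAGGGAA-3'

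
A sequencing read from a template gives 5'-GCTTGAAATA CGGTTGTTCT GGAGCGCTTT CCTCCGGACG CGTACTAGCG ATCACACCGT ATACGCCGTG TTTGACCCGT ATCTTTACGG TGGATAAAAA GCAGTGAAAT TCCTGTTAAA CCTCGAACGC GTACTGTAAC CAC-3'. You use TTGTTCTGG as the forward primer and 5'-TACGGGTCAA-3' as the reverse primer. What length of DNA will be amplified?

68 bp

Scanning the template, TTGTTCTGG occurs at positions 14–22; this primer anneals to the bottom strand there with its 3' end pointing downstream.
The reverse primer's reverse complement is TTGACCCGTA, which matches the template at positions 72–81.
Product length = (reverse-primer end) − (forward-primer start) + 1 = 81 − 14 + 1 = 68 bp.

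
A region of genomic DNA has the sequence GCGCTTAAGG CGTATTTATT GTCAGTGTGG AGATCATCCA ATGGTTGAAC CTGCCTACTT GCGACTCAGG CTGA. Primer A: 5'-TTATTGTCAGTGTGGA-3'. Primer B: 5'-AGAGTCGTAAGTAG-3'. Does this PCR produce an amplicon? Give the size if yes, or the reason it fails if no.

Primer B (AGAGTCGTAAGTAG) does not match the top strand, and its reverse complement CTACTTACGACTCT does not match either.
With no annealing site for primer B, no amplification occurs.

No product — primer B has no binding site in the template.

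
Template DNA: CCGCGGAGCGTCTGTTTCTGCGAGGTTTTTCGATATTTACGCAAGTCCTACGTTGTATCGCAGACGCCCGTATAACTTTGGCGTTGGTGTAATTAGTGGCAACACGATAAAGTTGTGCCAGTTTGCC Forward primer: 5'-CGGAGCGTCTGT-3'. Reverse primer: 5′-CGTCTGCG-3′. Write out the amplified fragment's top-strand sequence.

Scanning the template, CGGAGCGTCTGT occurs at positions 4–15; this primer anneals to the bottom strand there with its 3' end pointing downstream.
Taking the reverse complement of CGTCTGCG gives CGCAGACG, found at positions 59–66 on the template; the primer anneals here to the top strand with its 3' end pointing upstream.
The product is the template from position 4 through 66 (63 bp).

5'-CGGAGCGTCTGTTTCTGCGAGGTTTTTCGATATTTACGCAAGTCCTACGTTGTATCGCAGACG-3'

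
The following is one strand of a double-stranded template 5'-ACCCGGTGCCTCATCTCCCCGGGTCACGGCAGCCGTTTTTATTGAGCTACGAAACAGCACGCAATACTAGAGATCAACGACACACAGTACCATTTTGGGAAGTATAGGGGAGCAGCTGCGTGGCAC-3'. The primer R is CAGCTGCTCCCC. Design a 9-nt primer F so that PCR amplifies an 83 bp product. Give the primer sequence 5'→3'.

The reverse primer's reverse complement GGGGAGCAGCTG matches the template at positions 107–118, so the product ends at position 118.
An 83 bp product then starts at position 118 − 83 + 1 = 36.
The forward primer is identical to the top strand there: TTTTTATTG.

5'-TTTTTATTG-3'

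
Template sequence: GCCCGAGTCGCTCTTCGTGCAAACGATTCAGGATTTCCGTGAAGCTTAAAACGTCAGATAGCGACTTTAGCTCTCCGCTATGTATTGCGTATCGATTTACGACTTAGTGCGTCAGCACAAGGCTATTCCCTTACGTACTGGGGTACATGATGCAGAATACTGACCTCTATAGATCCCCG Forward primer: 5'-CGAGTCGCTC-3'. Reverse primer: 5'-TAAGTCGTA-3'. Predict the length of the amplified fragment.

The forward primer matches the template at positions 4–13.
The reverse primer's reverse complement is TACGACTTA, which matches the template at positions 98–106.
Product length = (reverse-primer end) − (forward-primer start) + 1 = 106 − 4 + 1 = 103 bp.

103 bp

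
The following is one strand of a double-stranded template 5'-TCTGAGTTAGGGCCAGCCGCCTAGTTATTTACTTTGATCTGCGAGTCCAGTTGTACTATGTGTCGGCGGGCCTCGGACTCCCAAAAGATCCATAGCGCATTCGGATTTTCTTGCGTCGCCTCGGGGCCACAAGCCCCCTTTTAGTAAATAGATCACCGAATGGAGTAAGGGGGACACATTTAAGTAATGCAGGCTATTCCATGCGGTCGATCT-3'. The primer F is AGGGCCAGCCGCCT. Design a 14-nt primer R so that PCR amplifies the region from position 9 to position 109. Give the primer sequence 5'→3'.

5'-AAAATCCGAATGCG-3'

The product's 3' end on the top strand is position 109.
The reverse primer anneals to the top strand over positions 96–109, i.e. to CGCATTCGGATTTT.
Its sequence written 5'→3' is the reverse complement: AAAATCCGAATGCG.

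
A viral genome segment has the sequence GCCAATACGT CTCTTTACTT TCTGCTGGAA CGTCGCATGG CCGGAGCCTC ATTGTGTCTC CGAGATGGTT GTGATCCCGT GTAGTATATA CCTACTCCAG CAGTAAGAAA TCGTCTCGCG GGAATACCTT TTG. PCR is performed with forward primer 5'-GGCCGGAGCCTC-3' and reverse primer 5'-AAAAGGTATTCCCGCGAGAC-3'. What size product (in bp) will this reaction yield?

The forward primer matches the template at positions 39–50.
The reverse primer's reverse complement is GTCTCGCGGGAATACCTTTT, which matches the template at positions 113–132.
Product length = (reverse-primer end) − (forward-primer start) + 1 = 132 − 39 + 1 = 94 bp.

94 bp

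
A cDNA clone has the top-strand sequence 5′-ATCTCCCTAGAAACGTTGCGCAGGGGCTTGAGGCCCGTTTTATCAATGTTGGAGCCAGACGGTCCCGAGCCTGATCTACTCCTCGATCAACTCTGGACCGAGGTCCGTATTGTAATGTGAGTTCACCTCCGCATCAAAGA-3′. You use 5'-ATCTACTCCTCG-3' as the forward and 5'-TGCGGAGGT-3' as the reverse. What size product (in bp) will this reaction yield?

The forward primer matches the template at positions 74–85.
Reverse complement of the reverse primer: ACCTCCGCA. This occurs on the top strand at positions 125–133.
The product runs from position 74 to position 133, so its length is 133 − 74 + 1 = 60 bp.

60 bp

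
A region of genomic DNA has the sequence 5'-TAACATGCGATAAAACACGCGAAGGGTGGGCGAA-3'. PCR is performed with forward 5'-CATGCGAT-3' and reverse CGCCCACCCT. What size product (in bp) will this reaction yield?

Scanning the template, CATGCGAT occurs at positions 4–11; this primer anneals to the bottom strand there with its 3' end pointing downstream.
The reverse primer's reverse complement is AGGGTGGGCG, which matches the template at positions 23–32.
The product runs from position 4 to position 32, so its length is 32 − 4 + 1 = 29 bp.

29 bp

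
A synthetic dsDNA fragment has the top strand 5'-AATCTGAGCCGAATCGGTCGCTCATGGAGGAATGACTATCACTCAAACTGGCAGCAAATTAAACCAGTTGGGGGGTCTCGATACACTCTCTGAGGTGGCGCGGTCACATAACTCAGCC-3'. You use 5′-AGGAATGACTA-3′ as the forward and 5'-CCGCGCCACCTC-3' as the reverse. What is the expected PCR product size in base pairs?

76 bp

Scanning the template, AGGAATGACTA occurs at positions 28–38; this primer anneals to the bottom strand there with its 3' end pointing downstream.
Taking the reverse complement of CCGCGCCACCTC gives GAGGTGGCGCGG, found at positions 92–103 on the template; the primer anneals here to the top strand with its 3' end pointing upstream.
Product length = (reverse-primer end) − (forward-primer start) + 1 = 103 − 28 + 1 = 76 bp.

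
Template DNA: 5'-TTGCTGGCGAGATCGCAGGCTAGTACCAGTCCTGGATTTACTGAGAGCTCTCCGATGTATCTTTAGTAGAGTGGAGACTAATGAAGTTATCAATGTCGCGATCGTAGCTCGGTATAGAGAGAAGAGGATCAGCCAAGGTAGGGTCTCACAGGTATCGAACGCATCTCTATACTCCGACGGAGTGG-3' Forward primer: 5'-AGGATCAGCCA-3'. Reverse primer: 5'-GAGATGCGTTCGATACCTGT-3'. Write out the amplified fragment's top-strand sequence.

Scanning the template, AGGATCAGCCA occurs at positions 125–135; this primer anneals to the bottom strand there with its 3' end pointing downstream.
The reverse primer's reverse complement is ACAGGTATCGAACGCATCTC, which matches the template at positions 148–167.
The product is the template from position 125 through 167 (43 bp).

5'-AGGATCAGCCAAGGTAGGGTCTCACAGGTATCGAACGCATCTC-3'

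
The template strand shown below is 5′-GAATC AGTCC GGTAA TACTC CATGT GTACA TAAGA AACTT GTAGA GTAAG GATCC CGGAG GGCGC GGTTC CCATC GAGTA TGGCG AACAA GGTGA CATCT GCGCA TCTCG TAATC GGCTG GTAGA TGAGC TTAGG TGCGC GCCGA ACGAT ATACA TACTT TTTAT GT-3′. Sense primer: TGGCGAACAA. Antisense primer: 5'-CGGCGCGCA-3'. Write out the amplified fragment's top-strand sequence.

Scanning the template, TGGCGAACAA occurs at positions 81–90; this primer anneals to the bottom strand there with its 3' end pointing downstream.
Taking the reverse complement of CGGCGCGCA gives TGCGCGCCG, found at positions 136–144 on the template; the primer anneals here to the top strand with its 3' end pointing upstream.
The product is the template from position 81 through 144 (64 bp).

5'-TGGCGAACAAGGTGACATCTGCGCATCTCGTAATCGGCTGGTAGATGAGCTTAGGTGCGCGCCG-3'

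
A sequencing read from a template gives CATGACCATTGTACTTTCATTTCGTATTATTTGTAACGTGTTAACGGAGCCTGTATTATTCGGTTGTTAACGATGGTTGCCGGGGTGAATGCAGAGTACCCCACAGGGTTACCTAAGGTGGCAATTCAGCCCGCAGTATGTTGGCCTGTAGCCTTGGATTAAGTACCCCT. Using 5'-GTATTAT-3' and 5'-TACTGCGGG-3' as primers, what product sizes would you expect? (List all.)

115 bp, 86 bp

The forward primer GTATTAT matches the top strand at positions 24–30, 53–59.
The reverse primer's reverse complement is CCCGCAGTA, matching at positions 130–138.
Each forward site pairs with the reverse site to give a product ending at position 138: sizes 115, 86 bp.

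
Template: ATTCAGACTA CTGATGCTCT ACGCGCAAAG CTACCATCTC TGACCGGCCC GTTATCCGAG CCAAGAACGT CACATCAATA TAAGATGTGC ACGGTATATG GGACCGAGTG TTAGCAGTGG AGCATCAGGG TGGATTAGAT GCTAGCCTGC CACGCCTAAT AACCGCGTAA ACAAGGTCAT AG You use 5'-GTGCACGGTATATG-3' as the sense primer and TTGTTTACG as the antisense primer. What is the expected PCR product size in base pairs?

88 bp

Forward primer GTGCACGGTATATG is found on the top strand at positions 87–100.
Taking the reverse complement of TTGTTTACG gives CGTAAACAA, found at positions 166–174 on the template; the primer anneals here to the top strand with its 3' end pointing upstream.
Product length = (reverse-primer end) − (forward-primer start) + 1 = 174 − 87 + 1 = 88 bp.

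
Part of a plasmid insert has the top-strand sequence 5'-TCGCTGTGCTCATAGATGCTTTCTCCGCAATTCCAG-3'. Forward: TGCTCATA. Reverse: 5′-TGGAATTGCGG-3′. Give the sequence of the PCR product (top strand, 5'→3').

5'-TGCTCATAGATGCTTTCTCCGCAATTCCA-3'

The forward primer matches the template at positions 7–14.
Reverse complement of the reverse primer: CCGCAATTCCA. This occurs on the top strand at positions 25–35.
The product is the template from position 7 through 35 (29 bp).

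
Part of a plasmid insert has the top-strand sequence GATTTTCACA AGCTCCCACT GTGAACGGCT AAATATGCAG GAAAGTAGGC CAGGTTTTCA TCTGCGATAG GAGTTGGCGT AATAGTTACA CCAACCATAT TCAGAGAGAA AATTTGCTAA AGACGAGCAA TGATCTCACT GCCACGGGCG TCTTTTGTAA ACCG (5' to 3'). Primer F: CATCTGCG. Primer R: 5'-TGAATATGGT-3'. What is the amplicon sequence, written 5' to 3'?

Scanning the template, CATCTGCG occurs at positions 59–66; this primer anneals to the bottom strand there with its 3' end pointing downstream.
Reverse complement of the reverse primer: ACCATATTCA. This occurs on the top strand at positions 94–103.
The product is the template from position 59 through 103 (45 bp).

5'-CATCTGCGATAGGAGTTGGCGTAATAGTTACACCAACCATATTCA-3'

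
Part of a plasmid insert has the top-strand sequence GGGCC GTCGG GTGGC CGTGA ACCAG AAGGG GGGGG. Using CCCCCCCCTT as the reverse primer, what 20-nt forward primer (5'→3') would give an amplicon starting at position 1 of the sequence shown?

5'-GGGCCGTCGGGTGGCCGTGA-3'

The reverse primer's reverse complement AAGGGGGGGG matches the template at positions 26–35; the product starts at position 1.
The forward primer is identical to the top strand over positions 1–20: GGGCCGTCGGGTGGCCGTGA.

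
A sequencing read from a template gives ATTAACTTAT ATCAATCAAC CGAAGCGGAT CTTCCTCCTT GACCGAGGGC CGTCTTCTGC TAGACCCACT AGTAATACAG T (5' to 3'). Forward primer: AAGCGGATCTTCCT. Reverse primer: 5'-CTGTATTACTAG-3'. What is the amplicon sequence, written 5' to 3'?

5'-AAGCGGATCTTCCTCCTTGACCGAGGGCCGTCTTCTGCTAGACCCACTAGTAATACAG-3'

Forward primer AAGCGGATCTTCCT is found on the top strand at positions 23–36.
Reverse complement of the reverse primer: CTAGTAATACAG. This occurs on the top strand at positions 69–80.
The product is the template from position 23 through 80 (58 bp).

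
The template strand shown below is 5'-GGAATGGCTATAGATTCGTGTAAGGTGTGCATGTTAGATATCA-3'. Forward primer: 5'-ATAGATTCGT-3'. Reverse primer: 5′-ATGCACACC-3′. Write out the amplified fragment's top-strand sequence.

5'-ATAGATTCGTGTAAGGTGTGCAT-3'

The forward primer matches the template at positions 10–19.
Taking the reverse complement of ATGCACACC gives GGTGTGCAT, found at positions 24–32 on the template; the primer anneals here to the top strand with its 3' end pointing upstream.
The product is the template from position 10 through 32 (23 bp).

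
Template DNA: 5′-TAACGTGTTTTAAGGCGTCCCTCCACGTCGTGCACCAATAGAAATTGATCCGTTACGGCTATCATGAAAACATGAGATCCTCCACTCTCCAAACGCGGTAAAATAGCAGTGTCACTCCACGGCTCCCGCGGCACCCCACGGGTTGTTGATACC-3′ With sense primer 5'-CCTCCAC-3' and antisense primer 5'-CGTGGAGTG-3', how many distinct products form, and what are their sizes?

The forward primer CCTCCAC matches the top strand at positions 20–26, 79–85.
The reverse primer's reverse complement is CACTCCACG, matching at positions 113–121.
Each forward site pairs with the reverse site to give a product ending at position 121: sizes 102, 43 bp.

Two products: 102 bp, 43 bp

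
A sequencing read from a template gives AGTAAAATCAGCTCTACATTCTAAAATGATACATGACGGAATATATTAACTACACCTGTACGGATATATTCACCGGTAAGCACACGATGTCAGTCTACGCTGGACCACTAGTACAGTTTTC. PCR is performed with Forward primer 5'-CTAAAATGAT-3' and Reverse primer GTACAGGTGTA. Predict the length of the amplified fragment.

Forward primer CTAAAATGAT is found on the top strand at positions 21–30.
Taking the reverse complement of GTACAGGTGTA gives TACACCTGTAC, found at positions 51–61 on the template; the primer anneals here to the top strand with its 3' end pointing upstream.
The product runs from position 21 to position 61, so its length is 61 − 21 + 1 = 41 bp.

41 bp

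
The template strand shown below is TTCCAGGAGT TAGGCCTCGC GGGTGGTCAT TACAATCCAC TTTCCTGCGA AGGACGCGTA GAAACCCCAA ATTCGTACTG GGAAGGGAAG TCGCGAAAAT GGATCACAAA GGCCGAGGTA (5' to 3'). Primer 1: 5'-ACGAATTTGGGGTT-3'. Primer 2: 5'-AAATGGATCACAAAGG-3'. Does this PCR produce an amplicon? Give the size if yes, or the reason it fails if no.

No product — the primers' 3' ends point away from each other.

Primer 1 (ACGAATTTGGGGTT) has reverse complement AACCCCAAATTCGT, which matches the top strand at positions 63–76; primer 1 anneals to the top strand there with its 3' end pointing upstream toward position 63.
Primer 2 (AAATGGATCACAAAGG) matches the top strand directly at positions 97–112; it anneals to the bottom strand with its 3' end pointing downstream toward position 112.
The 3' ends diverge (primer 1 extends toward position 1, primer 2 toward position 120), so the primers never converge on a shared product.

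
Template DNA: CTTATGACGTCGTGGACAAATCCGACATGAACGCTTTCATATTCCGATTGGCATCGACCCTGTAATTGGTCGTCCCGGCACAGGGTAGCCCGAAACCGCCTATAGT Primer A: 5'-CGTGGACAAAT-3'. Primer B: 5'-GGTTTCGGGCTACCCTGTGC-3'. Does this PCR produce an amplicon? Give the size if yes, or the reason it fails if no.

Yes — an 87 bp product.

Primer A (CGTGGACAAAT) matches the top strand at positions 11–21; it acts as a forward primer.
Primer B's reverse complement is GCACAGGGTAGCCCGAAACC, matching the top strand at positions 78–97; it acts as a reverse primer.
The 3' ends face each other across positions 11–97, giving an 87 bp product.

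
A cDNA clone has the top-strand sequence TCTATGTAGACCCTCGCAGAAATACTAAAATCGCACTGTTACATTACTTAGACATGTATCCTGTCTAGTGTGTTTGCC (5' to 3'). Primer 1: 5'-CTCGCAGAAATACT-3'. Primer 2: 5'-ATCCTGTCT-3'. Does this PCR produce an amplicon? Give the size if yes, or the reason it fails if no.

No product — both primers anneal to the same strand and extend in the same direction.

Primer 1 (CTCGCAGAAATACT) matches the top strand at positions 13–26 (3' end points downstream).
Primer 2 (ATCCTGTCT) also matches the top strand directly, at positions 58–66 — its reverse complement AGACAGGAT is not present.
Both primers anneal to the bottom strand with 3' ends pointing the same way, so neither can prime synthesis back toward the other.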